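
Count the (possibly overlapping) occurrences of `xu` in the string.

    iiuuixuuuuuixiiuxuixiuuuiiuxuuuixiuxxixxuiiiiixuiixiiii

Sliding a length-2 window over the 55 characters (54 positions):
  position 6–7: xu
  position 17–18: xu
  position 28–29: xu
  position 40–41: xu
  position 47–48: xu

5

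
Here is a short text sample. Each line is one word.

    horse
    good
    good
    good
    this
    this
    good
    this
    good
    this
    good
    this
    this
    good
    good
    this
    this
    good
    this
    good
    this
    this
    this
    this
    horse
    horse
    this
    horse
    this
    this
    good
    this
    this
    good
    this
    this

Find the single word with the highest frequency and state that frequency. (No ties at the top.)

"this", 20 times

Unigram frequencies (highest first):
  this: 20
  good: 12
  horse: 4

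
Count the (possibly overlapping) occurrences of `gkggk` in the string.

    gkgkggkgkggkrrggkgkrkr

2

Sliding a length-5 window over the 22 characters (18 positions):
  position 3–7: gkggk
  position 8–12: gkggk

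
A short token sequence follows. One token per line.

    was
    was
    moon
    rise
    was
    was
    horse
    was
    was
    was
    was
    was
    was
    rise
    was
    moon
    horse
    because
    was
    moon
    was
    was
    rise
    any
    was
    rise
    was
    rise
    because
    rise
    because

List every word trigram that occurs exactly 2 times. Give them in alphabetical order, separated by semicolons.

Trigram counts meeting the condition (exactly 2 times):
  was rise was: 2
  was was rise: 2

was rise was; was was rise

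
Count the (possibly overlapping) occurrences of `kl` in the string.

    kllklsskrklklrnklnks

Sliding a length-2 window over the 20 characters (19 positions):
  position 1–2: kl
  position 4–5: kl
  position 10–11: kl
  position 12–13: kl
  position 16–17: kl

5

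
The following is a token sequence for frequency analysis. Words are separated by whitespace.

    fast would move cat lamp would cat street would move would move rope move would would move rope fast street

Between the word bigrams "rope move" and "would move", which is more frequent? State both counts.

"rope move": 1 occurrence
"would move": 4 occurrences

"would move" (4 vs 1)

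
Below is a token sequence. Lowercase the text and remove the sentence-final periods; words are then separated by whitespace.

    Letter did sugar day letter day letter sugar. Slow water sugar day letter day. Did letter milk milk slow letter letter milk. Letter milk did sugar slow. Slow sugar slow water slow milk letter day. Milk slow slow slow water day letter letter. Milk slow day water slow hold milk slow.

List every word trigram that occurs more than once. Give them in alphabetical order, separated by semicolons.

Trigram counts meeting the condition (more than once):
  day letter day: 2
  letter letter milk: 2
  sugar day letter: 2
  sugar slow water: 2

day letter day; letter letter milk; sugar day letter; sugar slow water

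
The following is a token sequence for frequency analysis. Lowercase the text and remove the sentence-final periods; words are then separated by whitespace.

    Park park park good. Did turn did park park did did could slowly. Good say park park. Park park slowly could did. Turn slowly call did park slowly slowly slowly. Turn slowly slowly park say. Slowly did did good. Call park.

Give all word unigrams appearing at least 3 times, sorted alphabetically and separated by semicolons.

Unigram counts meeting the condition (at least 3 times):
  did: 8
  good: 3
  park: 12
  slowly: 9
  turn: 3

did; good; park; slowly; turn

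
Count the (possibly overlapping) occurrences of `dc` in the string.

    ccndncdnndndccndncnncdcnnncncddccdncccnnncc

3

Sliding a length-2 window over the 43 characters (42 positions):
  position 12–13: dc
  position 22–23: dc
  position 31–32: dc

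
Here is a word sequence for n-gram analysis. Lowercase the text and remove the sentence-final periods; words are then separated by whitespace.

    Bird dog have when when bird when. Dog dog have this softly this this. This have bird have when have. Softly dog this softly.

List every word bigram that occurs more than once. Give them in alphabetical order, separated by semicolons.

Bigram counts meeting the condition (more than once):
  dog have: 2
  have when: 2
  this softly: 2
  this this: 2

dog have; have when; this softly; this this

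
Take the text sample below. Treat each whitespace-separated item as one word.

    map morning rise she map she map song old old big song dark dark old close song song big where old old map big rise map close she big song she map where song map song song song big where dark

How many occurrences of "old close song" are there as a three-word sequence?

Scanning the 39 overlapping trigram windows for "old close song":
  position 15–17: old close song

1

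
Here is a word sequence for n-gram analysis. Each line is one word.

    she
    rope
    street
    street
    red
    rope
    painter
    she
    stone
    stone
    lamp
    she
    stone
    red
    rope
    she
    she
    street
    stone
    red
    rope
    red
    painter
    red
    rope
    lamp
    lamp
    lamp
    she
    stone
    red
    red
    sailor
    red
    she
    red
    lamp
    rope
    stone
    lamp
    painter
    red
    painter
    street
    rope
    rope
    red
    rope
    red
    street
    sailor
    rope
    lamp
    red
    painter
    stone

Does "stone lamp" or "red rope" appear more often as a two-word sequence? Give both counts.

"stone lamp": 2 occurrences
"red rope": 5 occurrences

"red rope" (5 vs 2)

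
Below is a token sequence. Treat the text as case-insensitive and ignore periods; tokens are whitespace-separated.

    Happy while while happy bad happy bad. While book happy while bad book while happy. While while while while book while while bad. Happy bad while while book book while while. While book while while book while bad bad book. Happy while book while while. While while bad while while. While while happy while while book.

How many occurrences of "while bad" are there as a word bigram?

4

Scanning the 55 overlapping bigram windows for "while bad":
  position 11–12: while bad
  position 22–23: while bad
  position 37–38: while bad
  position 47–48: while bad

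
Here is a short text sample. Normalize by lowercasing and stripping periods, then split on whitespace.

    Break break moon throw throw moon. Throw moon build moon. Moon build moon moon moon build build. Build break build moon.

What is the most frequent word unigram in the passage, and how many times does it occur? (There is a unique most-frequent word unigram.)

Unigram frequencies (highest first):
  moon: 9
  build: 6
  break: 3
  throw: 3

"moon", 9 times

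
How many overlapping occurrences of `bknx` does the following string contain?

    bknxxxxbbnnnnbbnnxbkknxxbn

Sliding a length-4 window over the 26 characters (23 positions):
  position 1–4: bknx

1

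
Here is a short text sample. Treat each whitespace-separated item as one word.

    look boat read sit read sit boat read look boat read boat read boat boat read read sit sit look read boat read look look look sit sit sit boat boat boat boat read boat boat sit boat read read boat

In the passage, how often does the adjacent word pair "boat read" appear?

8

Scanning the 40 overlapping bigram windows for "boat read":
  position 2–3: boat read
  position 7–8: boat read
  position 10–11: boat read
  position 12–13: boat read
  position 15–16: boat read
  position 22–23: boat read
  position 33–34: boat read
  position 38–39: boat read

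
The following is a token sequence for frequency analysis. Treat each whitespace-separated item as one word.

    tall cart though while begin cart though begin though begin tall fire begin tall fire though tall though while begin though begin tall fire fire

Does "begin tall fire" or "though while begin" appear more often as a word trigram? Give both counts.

"begin tall fire" (3 vs 2)

"begin tall fire": 3 occurrences
"though while begin": 2 occurrences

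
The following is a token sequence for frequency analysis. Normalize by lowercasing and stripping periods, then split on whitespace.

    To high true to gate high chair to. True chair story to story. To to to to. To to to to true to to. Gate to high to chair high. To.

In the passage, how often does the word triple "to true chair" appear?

1

Scanning the 29 overlapping trigram windows for "to true chair":
  position 8–10: to true chair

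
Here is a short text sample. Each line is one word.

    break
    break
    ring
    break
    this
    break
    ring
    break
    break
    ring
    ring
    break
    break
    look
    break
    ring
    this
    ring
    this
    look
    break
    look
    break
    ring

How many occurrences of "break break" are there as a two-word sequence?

Scanning the 23 overlapping bigram windows for "break break":
  position 1–2: break break
  position 8–9: break break
  position 12–13: break break

3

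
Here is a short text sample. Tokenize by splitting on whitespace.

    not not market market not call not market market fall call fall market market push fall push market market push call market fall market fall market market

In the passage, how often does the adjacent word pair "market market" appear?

Scanning the 26 overlapping bigram windows for "market market":
  position 3–4: market market
  position 8–9: market market
  position 13–14: market market
  position 18–19: market market
  position 26–27: market market

5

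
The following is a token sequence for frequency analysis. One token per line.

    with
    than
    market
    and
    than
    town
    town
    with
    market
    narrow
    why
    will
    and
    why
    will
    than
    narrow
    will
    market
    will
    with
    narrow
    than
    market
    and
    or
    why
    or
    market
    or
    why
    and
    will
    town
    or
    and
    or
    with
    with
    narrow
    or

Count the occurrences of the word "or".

Scanning the 41 tokens for "or":
  position 26: or
  position 28: or
  position 30: or
  position 35: or
  position 37: or
  position 41: or

6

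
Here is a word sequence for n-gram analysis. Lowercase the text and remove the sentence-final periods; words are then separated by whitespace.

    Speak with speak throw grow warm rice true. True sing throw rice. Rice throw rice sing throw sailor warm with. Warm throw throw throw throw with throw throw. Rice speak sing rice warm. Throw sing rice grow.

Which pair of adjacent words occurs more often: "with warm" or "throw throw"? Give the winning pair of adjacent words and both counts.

"throw throw" (4 vs 1)

"with warm": 1 occurrence
"throw throw": 4 occurrences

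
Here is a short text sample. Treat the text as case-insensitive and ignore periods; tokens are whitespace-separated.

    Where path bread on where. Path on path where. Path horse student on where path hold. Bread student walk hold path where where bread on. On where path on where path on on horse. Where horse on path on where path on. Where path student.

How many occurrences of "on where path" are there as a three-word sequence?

6

Scanning the 43 overlapping trigram windows for "on where path":
  position 4–6: on where path
  position 13–15: on where path
  position 26–28: on where path
  position 29–31: on where path
  position 39–41: on where path
  position 42–44: on where path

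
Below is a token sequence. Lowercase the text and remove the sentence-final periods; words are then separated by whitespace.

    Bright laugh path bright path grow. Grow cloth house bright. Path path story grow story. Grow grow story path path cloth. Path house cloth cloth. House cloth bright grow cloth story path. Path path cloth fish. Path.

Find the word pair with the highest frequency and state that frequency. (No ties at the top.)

Bigram frequencies (highest first):
  path path: 4
  bright path: 2
  grow grow: 2
  grow cloth: 2
  cloth house: 2
  story grow: 2
  … (18 more, each ≤ 2)

"path path", 4 times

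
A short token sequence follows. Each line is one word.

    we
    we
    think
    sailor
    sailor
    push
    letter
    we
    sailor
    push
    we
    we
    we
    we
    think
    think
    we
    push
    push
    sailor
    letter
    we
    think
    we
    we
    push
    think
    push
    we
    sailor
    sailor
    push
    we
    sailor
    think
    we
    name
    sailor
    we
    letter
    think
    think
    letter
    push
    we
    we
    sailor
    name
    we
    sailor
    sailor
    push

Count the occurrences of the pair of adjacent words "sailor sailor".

Scanning the 51 overlapping bigram windows for "sailor sailor":
  position 4–5: sailor sailor
  position 30–31: sailor sailor
  position 50–51: sailor sailor

3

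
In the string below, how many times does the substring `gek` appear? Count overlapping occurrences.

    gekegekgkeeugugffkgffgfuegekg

Sliding a length-3 window over the 29 characters (27 positions):
  position 1–3: gek
  position 5–7: gek
  position 26–28: gek

3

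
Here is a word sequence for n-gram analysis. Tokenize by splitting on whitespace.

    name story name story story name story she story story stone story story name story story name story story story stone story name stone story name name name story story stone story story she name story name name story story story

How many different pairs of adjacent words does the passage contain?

41 tokens → 40 bigram windows in total.
Repeated bigrams (each contributes count−1 duplicates):
  story story: 10
  name story: 8
  story name: 7
  stone story: 4
  name name: 3
  story stone: 3
  story she: 2
30 duplicate windows → 40 − 30 = 10 distinct.

10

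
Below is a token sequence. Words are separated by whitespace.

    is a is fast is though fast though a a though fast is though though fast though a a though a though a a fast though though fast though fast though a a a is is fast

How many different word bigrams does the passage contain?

13

37 tokens → 36 bigram windows in total.
Repeated bigrams (each contributes count−1 duplicates):
  a a: 5
  fast though: 5
  though a: 5
  though fast: 5
  a though: 3
  a is: 2
  fast is: 2
  is fast: 2
  … (2 more repeated)
23 duplicate windows → 36 − 23 = 13 distinct.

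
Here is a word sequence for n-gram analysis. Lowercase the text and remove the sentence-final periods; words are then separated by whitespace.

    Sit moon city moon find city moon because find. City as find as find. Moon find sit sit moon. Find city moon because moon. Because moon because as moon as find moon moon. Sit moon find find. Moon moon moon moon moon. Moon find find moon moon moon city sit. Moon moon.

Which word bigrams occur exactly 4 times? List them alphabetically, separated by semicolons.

Bigram counts meeting the condition (exactly 4 times):
  find moon: 4
  moon because: 4
  sit moon: 4

find moon; moon because; sit moon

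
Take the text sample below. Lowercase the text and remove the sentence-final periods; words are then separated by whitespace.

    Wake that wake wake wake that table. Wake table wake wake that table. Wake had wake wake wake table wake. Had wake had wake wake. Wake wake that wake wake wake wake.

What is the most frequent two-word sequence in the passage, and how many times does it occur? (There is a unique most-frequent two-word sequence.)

"wake wake", 11 times

Bigram frequencies (highest first):
  wake wake: 11
  wake that: 4
  table wake: 4
  wake had: 3
  had wake: 3
  that wake: 2
  … (2 more, each ≤ 2)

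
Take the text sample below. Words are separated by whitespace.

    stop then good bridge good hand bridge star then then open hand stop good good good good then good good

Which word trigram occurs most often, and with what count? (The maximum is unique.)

Trigram frequencies (highest first):
  good good good: 2
  stop then good: 1
  then good bridge: 1
  good bridge good: 1
  bridge good hand: 1
  good hand bridge: 1
  … (11 more, each ≤ 1)

"good good good", 2 times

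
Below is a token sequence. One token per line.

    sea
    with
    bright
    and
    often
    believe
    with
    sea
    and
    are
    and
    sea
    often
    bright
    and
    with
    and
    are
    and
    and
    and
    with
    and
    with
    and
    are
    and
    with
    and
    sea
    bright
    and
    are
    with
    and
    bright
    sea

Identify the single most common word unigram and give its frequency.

Unigram frequencies (highest first):
  and: 14
  with: 7
  sea: 5
  bright: 4
  are: 4
  often: 2
  … (1 more, each ≤ 1)

"and", 14 times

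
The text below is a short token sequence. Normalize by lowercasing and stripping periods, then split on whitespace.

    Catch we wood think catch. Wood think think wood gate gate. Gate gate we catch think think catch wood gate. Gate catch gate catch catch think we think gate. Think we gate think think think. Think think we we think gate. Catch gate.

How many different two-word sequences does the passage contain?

21

43 tokens → 42 bigram windows in total.
Repeated bigrams (each contributes count−1 duplicates):
  think think: 6
  gate gate: 4
  gate catch: 3
  think we: 3
  catch gate: 2
  catch think: 2
  catch wood: 2
  gate think: 2
  … (5 more repeated)
21 duplicate windows → 42 − 21 = 21 distinct.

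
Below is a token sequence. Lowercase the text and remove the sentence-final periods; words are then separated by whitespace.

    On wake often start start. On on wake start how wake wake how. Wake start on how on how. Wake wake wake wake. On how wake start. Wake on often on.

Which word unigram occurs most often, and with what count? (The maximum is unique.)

Unigram frequencies (highest first):
  wake: 11
  on: 8
  start: 5
  how: 5
  often: 2

"wake", 11 times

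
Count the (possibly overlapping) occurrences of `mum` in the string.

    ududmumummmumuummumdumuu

Sliding a length-3 window over the 24 characters (22 positions):
  position 5–7: mum
  position 7–9: mum
  position 11–13: mum
  position 17–19: mum

4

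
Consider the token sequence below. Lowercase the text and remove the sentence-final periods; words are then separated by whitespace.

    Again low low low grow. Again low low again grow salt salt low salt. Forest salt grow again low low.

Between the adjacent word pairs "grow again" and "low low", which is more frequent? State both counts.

"grow again": 2 occurrences
"low low": 4 occurrences

"low low" (4 vs 2)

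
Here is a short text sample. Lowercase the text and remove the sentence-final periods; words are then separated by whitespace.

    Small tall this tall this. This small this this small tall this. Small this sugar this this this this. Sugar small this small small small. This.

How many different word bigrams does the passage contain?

26 tokens → 25 bigram windows in total.
Repeated bigrams (each contributes count−1 duplicates):
  this this: 5
  small this: 4
  this small: 4
  tall this: 3
  small small: 2
  small tall: 2
  this sugar: 2
15 duplicate windows → 25 − 15 = 10 distinct.

10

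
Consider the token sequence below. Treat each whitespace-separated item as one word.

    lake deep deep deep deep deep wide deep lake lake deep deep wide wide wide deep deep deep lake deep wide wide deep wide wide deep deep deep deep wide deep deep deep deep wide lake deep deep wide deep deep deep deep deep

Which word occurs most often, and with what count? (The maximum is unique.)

"deep", 28 times

Unigram frequencies (highest first):
  deep: 28
  wide: 11
  lake: 5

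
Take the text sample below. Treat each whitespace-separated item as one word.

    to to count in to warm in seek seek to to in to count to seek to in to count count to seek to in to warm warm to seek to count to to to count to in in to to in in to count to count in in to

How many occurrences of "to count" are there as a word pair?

7

Scanning the 49 overlapping bigram windows for "to count":
  position 2–3: to count
  position 13–14: to count
  position 19–20: to count
  position 31–32: to count
  position 35–36: to count
  position 44–45: to count
  position 46–47: to count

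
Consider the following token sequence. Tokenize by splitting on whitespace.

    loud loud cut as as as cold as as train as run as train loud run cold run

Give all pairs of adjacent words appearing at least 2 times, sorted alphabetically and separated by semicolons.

Bigram counts meeting the condition (at least 2 times):
  as as: 3
  as train: 2

as as; as train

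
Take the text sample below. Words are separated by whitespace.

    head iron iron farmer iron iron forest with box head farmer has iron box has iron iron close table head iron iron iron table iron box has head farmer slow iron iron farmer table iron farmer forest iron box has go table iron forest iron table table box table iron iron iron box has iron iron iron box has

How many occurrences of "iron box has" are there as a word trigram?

Scanning the 57 overlapping trigram windows for "iron box has":
  position 13–15: iron box has
  position 25–27: iron box has
  position 38–40: iron box has
  position 52–54: iron box has
  position 57–59: iron box has

5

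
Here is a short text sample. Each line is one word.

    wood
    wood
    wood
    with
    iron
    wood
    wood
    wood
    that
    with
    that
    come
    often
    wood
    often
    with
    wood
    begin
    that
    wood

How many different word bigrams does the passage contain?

16

20 tokens → 19 bigram windows in total.
Repeated bigrams (each contributes count−1 duplicates):
  wood wood: 4
3 duplicate windows → 19 − 3 = 16 distinct.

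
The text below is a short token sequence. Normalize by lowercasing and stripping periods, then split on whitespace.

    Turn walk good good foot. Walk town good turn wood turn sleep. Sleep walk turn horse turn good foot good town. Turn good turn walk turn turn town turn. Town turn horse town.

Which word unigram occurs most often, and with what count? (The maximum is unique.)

Unigram frequencies (highest first):
  turn: 11
  good: 6
  town: 5
  walk: 4
  foot: 2
  sleep: 2
  … (2 more, each ≤ 2)

"turn", 11 times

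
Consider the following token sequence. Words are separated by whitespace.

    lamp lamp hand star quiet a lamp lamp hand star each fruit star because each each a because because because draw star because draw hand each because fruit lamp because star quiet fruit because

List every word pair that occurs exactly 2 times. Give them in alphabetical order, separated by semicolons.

Bigram counts meeting the condition (exactly 2 times):
  because because: 2
  because draw: 2
  hand star: 2
  lamp hand: 2
  lamp lamp: 2
  star because: 2
  star quiet: 2

because because; because draw; hand star; lamp hand; lamp lamp; star because; star quiet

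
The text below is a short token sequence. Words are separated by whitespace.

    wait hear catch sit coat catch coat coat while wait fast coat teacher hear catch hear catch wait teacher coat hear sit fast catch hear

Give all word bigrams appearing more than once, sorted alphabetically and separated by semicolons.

Bigram counts meeting the condition (more than once):
  catch hear: 2
  hear catch: 3

catch hear; hear catch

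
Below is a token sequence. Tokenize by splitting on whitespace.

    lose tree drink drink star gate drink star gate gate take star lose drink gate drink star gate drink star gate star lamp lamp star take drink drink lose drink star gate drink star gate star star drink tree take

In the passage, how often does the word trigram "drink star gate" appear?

6

Scanning the 38 overlapping trigram windows for "drink star gate":
  position 4–6: drink star gate
  position 7–9: drink star gate
  position 16–18: drink star gate
  position 19–21: drink star gate
  position 30–32: drink star gate
  position 33–35: drink star gate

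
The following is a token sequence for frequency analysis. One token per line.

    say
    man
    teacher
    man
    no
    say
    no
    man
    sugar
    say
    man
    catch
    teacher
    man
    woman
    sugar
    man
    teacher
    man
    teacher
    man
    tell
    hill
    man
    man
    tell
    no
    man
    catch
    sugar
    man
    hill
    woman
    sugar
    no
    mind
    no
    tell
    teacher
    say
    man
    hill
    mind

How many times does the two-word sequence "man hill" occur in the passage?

2

Scanning the 42 overlapping bigram windows for "man hill":
  position 31–32: man hill
  position 41–42: man hill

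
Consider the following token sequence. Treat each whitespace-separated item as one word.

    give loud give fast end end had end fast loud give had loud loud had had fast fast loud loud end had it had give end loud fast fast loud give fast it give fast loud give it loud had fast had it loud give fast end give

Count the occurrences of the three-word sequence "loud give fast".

3

Scanning the 46 overlapping trigram windows for "loud give fast":
  position 2–4: loud give fast
  position 30–32: loud give fast
  position 44–46: loud give fast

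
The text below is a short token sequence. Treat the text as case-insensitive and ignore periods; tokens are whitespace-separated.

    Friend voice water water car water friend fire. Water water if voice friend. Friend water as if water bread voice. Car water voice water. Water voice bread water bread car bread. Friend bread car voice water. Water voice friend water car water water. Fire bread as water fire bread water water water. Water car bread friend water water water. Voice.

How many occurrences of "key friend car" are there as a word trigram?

Scanning the 58 overlapping trigram windows for "key friend car":
  (none found)

0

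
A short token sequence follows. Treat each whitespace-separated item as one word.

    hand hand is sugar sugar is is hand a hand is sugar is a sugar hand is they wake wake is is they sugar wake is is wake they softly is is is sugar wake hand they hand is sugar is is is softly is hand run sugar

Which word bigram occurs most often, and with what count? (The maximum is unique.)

Bigram frequencies (highest first):
  is is: 7
  hand is: 4
  is sugar: 4
  sugar is: 3
  is hand: 2
  is they: 2
  … (22 more, each ≤ 2)

"is is", 7 times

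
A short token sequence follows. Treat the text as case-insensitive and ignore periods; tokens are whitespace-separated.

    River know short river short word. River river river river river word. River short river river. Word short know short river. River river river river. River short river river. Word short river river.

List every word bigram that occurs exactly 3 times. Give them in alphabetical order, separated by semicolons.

river short; river word

Bigram counts meeting the condition (exactly 3 times):
  river short: 3
  river word: 3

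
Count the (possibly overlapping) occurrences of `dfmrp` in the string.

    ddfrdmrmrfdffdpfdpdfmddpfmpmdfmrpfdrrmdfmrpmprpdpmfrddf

Sliding a length-5 window over the 55 characters (51 positions):
  position 29–33: dfmrp
  position 39–43: dfmrp

2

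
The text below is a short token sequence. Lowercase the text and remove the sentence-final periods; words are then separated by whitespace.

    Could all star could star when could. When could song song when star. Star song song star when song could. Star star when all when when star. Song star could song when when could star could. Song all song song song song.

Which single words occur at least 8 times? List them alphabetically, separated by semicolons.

Unigram counts meeting the condition (at least 8 times):
  could: 8
  song: 12
  star: 10
  when: 9

could; song; star; when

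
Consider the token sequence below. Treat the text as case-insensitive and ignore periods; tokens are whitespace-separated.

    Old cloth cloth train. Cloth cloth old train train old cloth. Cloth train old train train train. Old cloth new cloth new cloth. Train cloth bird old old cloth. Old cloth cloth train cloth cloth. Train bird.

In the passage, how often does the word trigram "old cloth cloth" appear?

Scanning the 35 overlapping trigram windows for "old cloth cloth":
  position 1–3: old cloth cloth
  position 10–12: old cloth cloth
  position 30–32: old cloth cloth

3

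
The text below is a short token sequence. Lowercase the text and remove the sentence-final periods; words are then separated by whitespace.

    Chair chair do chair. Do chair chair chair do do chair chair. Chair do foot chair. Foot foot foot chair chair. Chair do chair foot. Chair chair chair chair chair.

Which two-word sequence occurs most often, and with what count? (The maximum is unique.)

"chair chair", 11 times

Bigram frequencies (highest first):
  chair chair: 11
  chair do: 5
  do chair: 4
  foot chair: 3
  chair foot: 2
  foot foot: 2
  … (2 more, each ≤ 1)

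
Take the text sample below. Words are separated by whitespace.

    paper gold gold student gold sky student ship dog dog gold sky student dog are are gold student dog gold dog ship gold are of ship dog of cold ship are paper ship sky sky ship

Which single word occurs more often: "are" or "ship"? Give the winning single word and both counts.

"ship" (6 vs 4)

"are": 4 occurrences
"ship": 6 occurrences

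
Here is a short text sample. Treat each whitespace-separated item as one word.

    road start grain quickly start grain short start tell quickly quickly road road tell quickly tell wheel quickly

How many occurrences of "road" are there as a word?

Scanning the 18 tokens for "road":
  position 1: road
  position 12: road
  position 13: road

3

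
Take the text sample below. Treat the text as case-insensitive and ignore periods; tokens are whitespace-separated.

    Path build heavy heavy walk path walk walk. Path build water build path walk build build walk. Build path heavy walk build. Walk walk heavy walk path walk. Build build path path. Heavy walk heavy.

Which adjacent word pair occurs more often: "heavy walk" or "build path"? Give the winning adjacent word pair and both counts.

"heavy walk": 4 occurrences
"build path": 3 occurrences

"heavy walk" (4 vs 3)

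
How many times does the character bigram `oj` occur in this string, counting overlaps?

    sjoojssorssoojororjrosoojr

Sliding a length-2 window over the 26 characters (25 positions):
  position 4–5: oj
  position 13–14: oj
  position 24–25: oj

3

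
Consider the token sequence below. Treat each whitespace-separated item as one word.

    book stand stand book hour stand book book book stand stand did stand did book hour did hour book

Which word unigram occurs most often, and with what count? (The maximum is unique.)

Unigram frequencies (highest first):
  book: 7
  stand: 6
  hour: 3
  did: 3

"book", 7 times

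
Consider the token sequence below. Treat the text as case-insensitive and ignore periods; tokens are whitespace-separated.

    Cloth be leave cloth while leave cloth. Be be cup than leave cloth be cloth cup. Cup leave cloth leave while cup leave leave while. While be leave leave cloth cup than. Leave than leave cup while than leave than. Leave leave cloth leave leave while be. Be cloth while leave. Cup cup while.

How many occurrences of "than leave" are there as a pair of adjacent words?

5

Scanning the 53 overlapping bigram windows for "than leave":
  position 11–12: than leave
  position 32–33: than leave
  position 34–35: than leave
  position 38–39: than leave
  position 40–41: than leave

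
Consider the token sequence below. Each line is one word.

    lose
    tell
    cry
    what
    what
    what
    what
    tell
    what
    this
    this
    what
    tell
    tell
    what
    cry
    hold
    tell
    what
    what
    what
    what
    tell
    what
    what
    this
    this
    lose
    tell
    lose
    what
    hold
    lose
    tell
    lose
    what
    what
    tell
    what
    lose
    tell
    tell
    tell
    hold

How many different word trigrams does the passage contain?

31

44 tokens → 42 trigram windows in total.
Repeated trigrams (each contributes count−1 duplicates):
  what what what: 4
  what tell what: 3
  what what tell: 3
  lose tell lose: 2
  tell lose what: 2
  tell what what: 2
  what this this: 2
11 duplicate windows → 42 − 11 = 31 distinct.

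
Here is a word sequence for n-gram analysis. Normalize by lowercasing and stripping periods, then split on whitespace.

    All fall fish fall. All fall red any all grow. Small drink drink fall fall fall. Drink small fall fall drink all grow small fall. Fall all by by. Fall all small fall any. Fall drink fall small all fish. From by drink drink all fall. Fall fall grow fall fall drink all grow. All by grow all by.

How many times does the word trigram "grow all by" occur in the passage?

2

Scanning the 57 overlapping trigram windows for "grow all by":
  position 54–56: grow all by
  position 57–59: grow all by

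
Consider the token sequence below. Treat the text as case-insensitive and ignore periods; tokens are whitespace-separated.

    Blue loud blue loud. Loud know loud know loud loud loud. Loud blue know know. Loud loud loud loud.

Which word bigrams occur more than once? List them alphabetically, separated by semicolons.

blue loud; know loud; loud blue; loud know; loud loud

Bigram counts meeting the condition (more than once):
  blue loud: 2
  know loud: 3
  loud blue: 2
  loud know: 2
  loud loud: 7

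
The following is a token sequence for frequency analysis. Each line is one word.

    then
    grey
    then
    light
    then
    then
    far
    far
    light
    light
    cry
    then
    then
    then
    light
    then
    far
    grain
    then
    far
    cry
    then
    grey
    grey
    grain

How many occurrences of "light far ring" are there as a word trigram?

0

Scanning the 23 overlapping trigram windows for "light far ring":
  (none found)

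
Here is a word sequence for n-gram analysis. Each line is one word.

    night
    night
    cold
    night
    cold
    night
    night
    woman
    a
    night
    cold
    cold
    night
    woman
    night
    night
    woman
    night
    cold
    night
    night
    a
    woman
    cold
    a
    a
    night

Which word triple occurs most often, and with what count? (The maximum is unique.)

"night cold night", 3 times

Trigram frequencies (highest first):
  night cold night: 3
  cold night night: 2
  night night woman: 2
  night woman night: 2
  night night cold: 1
  cold night cold: 1
  … (14 more, each ≤ 1)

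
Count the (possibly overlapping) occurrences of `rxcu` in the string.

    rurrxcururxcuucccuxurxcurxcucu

4

Sliding a length-4 window over the 30 characters (27 positions):
  position 4–7: rxcu
  position 10–13: rxcu
  position 21–24: rxcu
  position 25–28: rxcu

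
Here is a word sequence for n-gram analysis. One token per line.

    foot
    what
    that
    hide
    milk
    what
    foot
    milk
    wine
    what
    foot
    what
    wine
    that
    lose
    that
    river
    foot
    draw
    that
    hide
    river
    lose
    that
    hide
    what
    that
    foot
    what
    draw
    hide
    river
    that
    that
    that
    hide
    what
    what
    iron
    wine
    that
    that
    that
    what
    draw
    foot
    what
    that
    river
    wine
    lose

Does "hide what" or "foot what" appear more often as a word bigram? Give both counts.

"foot what" (4 vs 2)

"hide what": 2 occurrences
"foot what": 4 occurrences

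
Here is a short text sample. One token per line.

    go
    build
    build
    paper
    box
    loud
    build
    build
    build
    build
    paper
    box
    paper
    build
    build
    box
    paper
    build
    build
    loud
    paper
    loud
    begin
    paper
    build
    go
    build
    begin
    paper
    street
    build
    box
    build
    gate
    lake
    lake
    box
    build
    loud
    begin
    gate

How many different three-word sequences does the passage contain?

41 tokens → 39 trigram windows in total.
Repeated trigrams (each contributes count−1 duplicates):
  box paper build: 2
  build build build: 2
  build build paper: 2
  build paper box: 2
  paper build build: 2
5 duplicate windows → 39 − 5 = 34 distinct.

34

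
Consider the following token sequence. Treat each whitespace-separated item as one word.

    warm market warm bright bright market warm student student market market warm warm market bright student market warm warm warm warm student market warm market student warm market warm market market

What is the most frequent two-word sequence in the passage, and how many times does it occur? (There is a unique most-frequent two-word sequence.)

"market warm", 6 times

Bigram frequencies (highest first):
  market warm: 6
  warm market: 5
  warm warm: 4
  student market: 3
  warm student: 2
  market market: 2
  … (8 more, each ≤ 1)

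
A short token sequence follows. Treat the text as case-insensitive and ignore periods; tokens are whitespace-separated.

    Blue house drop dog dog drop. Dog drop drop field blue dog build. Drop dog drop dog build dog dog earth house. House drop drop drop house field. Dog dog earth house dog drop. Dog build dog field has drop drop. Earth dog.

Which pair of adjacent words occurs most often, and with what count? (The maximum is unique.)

Bigram frequencies (highest first):
  drop dog: 5
  dog drop: 4
  drop drop: 4
  dog dog: 3
  dog build: 3
  house drop: 2
  … (18 more, each ≤ 2)

"drop dog", 5 times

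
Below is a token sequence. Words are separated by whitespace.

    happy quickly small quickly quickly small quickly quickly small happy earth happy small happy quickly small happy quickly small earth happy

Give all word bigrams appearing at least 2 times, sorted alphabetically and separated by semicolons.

Bigram counts meeting the condition (at least 2 times):
  earth happy: 2
  happy quickly: 3
  quickly quickly: 2
  quickly small: 5
  small happy: 3
  small quickly: 2

earth happy; happy quickly; quickly quickly; quickly small; small happy; small quickly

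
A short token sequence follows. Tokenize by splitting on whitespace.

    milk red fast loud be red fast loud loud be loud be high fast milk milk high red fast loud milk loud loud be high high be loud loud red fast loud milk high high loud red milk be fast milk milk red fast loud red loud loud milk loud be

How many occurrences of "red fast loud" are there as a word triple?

Scanning the 49 overlapping trigram windows for "red fast loud":
  position 2–4: red fast loud
  position 6–8: red fast loud
  position 18–20: red fast loud
  position 30–32: red fast loud
  position 43–45: red fast loud

5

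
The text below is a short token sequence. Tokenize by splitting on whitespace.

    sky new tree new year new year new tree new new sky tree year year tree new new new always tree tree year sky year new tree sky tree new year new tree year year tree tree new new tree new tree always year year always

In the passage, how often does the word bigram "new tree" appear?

Scanning the 45 overlapping bigram windows for "new tree":
  position 2–3: new tree
  position 8–9: new tree
  position 26–27: new tree
  position 32–33: new tree
  position 39–40: new tree
  position 41–42: new tree

6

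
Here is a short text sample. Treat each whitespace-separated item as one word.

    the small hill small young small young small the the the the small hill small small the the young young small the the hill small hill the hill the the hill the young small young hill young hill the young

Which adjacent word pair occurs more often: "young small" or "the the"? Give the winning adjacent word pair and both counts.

"the the" (6 vs 4)

"young small": 4 occurrences
"the the": 6 occurrences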